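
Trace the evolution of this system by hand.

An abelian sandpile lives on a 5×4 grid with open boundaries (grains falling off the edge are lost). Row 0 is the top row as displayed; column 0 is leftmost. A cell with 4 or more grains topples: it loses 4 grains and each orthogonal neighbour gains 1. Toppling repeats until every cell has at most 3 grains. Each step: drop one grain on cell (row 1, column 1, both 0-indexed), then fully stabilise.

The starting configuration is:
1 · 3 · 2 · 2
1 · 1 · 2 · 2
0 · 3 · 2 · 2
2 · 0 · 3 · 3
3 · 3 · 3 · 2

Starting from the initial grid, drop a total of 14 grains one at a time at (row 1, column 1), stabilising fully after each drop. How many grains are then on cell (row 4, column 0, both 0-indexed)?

1

0) 1 · 3 · 2 · 2
1 · 1 · 2 · 2
0 · 3 · 2 · 2
2 · 0 · 3 · 3
3 · 3 · 3 · 2
1) 1 · 3 · 2 · 2
1 · 2 · 2 · 2
0 · 3 · 2 · 2
2 · 0 · 3 · 3
3 · 3 · 3 · 2
2) 1 · 3 · 2 · 2
1 · 3 · 2 · 2
0 · 3 · 2 · 2
2 · 0 · 3 · 3
3 · 3 · 3 · 2
3) 2 · 0 · 3 · 2
2 · 2 · 3 · 2
1 · 0 · 3 · 2
2 · 1 · 3 · 3
3 · 3 · 3 · 2
4) 2 · 0 · 3 · 2
2 · 3 · 3 · 2
1 · 0 · 3 · 2
2 · 1 · 3 · 3
3 · 3 · 3 · 2
5) 2 · 2 · 1 · 0
3 · 1 · 3 · 1
1 · 2 · 2 · 1
3 · 3 · 2 · 2
0 · 1 · 2 · 0
6) 2 · 2 · 1 · 0
3 · 2 · 3 · 1
1 · 2 · 2 · 1
3 · 3 · 2 · 2
0 · 1 · 2 · 0
7) 2 · 2 · 1 · 0
3 · 3 · 3 · 1
1 · 2 · 2 · 1
3 · 3 · 2 · 2
0 · 1 · 2 · 0
8) 3 · 3 · 2 · 0
0 · 2 · 0 · 2
2 · 3 · 3 · 1
3 · 3 · 2 · 2
0 · 1 · 2 · 0
9) 3 · 3 · 2 · 0
0 · 3 · 0 · 2
2 · 3 · 3 · 1
3 · 3 · 2 · 2
0 · 1 · 2 · 0
10) 0 · 1 · 3 · 0
3 · 2 · 2 · 2
0 · 3 · 1 · 2
1 · 2 · 0 · 3
1 · 2 · 3 · 0
11) 0 · 1 · 3 · 0
3 · 3 · 2 · 2
0 · 3 · 1 · 2
1 · 2 · 0 · 3
1 · 2 · 3 · 0
12) 1 · 2 · 3 · 0
0 · 2 · 3 · 2
2 · 0 · 2 · 2
1 · 3 · 0 · 3
1 · 2 · 3 · 0
13) 1 · 2 · 3 · 0
0 · 3 · 3 · 2
2 · 0 · 2 · 2
1 · 3 · 0 · 3
1 · 2 · 3 · 0
14) 2 · 0 · 1 · 1
1 · 2 · 1 · 3
2 · 1 · 3 · 2
1 · 3 · 0 · 3
1 · 2 · 3 · 0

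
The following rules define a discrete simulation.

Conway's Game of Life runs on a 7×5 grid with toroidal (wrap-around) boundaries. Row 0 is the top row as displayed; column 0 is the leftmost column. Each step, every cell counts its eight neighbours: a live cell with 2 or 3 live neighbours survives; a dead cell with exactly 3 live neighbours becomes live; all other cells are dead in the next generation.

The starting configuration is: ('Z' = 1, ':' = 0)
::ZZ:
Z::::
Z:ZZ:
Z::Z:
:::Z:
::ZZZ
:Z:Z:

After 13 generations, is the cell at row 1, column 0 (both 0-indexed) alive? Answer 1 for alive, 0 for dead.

0

gen 0: ::ZZ:
Z::::
Z:ZZ:
Z::Z:
:::Z:
::ZZZ
:Z:Z:
gen 1: :ZZZZ
:::::
Z:ZZ:
:Z:Z:
:::::
::::Z
:Z:::
gen 2: ZZZZ:
Z::::
:ZZZZ
:Z:ZZ
:::::
:::::
:Z::Z
gen 3: ::ZZ:
:::::
:Z:::
:Z::Z
:::::
:::::
:Z:ZZ
gen 4: ::ZZZ
::Z::
Z::::
Z::::
:::::
:::::
:::ZZ
gen 5: ::Z:Z
:ZZ:Z
:Z:::
:::::
:::::
:::::
::Z:Z
gen 6: ::Z:Z
:ZZ::
ZZZ::
:::::
:::::
:::::
:::::
gen 7: :ZZZ:
:::::
Z:Z::
:Z:::
:::::
:::::
:::::
gen 8: ::Z::
:::Z:
:Z:::
:Z:::
:::::
:::::
::Z::
gen 9: ::ZZ:
::Z::
::Z::
:::::
:::::
:::::
:::::
gen 10: ::ZZ:
:ZZ::
:::::
:::::
:::::
:::::
:::::
gen 11: :ZZZ:
:ZZZ:
:::::
:::::
:::::
:::::
:::::
gen 12: :Z:Z:
:Z:Z:
::Z::
:::::
:::::
:::::
::Z::
gen 13: :Z:Z:
:Z:Z:
::Z::
:::::
:::::
:::::
::Z::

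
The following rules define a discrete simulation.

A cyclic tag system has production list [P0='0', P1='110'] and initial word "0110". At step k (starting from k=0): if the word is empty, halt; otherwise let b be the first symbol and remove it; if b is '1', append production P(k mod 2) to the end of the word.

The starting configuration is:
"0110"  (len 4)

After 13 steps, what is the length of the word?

[0] "0110"  (len 4)
[1] "110"  (len 3)
[2] "10110"  (len 5)
[3] "01100"  (len 5)
[4] "1100"  (len 4)
[5] "1000"  (len 4)
[6] "000110"  (len 6)
[7] "00110"  (len 5)
[8] "0110"  (len 4)
[9] "110"  (len 3)
[10] "10110"  (len 5)
[11] "01100"  (len 5)
[12] "1100"  (len 4)
[13] "1000"  (len 4)

4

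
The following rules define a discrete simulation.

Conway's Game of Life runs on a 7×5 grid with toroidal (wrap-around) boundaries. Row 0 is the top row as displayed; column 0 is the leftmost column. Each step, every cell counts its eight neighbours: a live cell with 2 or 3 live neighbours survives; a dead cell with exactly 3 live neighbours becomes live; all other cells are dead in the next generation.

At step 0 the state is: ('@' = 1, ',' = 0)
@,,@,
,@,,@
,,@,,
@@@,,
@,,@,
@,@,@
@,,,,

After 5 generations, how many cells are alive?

2

gen 0: @,,@,
,@,,@
,,@,,
@@@,,
@,,@,
@,@,@
@,,,,
gen 1: @@,,,
@@@@@
,,@@,
@,@@@
,,,@,
@,,@,
@,,@,
gen 2: ,,,,,
,,,,,
,,,,,
,@,,,
@@,,,
,,@@,
@,@,,
gen 3: ,,,,,
,,,,,
,,,,,
@@,,,
@@,,,
@,@@@
,@@@,
gen 4: ,,@,,
,,,,,
,,,,,
@@,,,
,,,@,
,,,,,
@@,,,
gen 5: ,@,,,
,,,,,
,,,,,
,,,,,
,,,,,
,,,,,
,@,,,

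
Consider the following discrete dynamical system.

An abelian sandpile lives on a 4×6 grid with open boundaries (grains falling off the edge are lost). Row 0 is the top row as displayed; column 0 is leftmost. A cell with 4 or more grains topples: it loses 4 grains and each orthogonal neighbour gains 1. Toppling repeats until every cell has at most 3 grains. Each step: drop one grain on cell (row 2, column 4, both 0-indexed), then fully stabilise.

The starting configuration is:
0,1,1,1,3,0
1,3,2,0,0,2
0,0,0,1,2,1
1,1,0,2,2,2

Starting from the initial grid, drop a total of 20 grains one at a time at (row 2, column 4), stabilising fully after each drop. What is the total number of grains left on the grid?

37

gen 0: 0,1,1,1,3,0
1,3,2,0,0,2
0,0,0,1,2,1
1,1,0,2,2,2
gen 1: 0,1,1,1,3,0
1,3,2,0,0,2
0,0,0,1,3,1
1,1,0,2,2,2
gen 2: 0,1,1,1,3,0
1,3,2,0,1,2
0,0,0,2,0,2
1,1,0,2,3,2
gen 3: 0,1,1,1,3,0
1,3,2,0,1,2
0,0,0,2,1,2
1,1,0,2,3,2
gen 4: 0,1,1,1,3,0
1,3,2,0,1,2
0,0,0,2,2,2
1,1,0,2,3,2
gen 5: 0,1,1,1,3,0
1,3,2,0,1,2
0,0,0,2,3,2
1,1,0,2,3,2
gen 6: 0,1,1,1,3,0
1,3,2,0,2,2
0,0,0,3,1,3
1,1,0,3,0,3
gen 7: 0,1,1,1,3,0
1,3,2,0,2,2
0,0,0,3,2,3
1,1,0,3,0,3
gen 8: 0,1,1,1,3,0
1,3,2,0,2,2
0,0,0,3,3,3
1,1,0,3,0,3
gen 9: 0,1,1,1,3,0
1,3,2,1,3,3
0,0,1,1,2,1
1,1,1,0,3,0
gen 10: 0,1,1,1,3,0
1,3,2,1,3,3
0,0,1,1,3,1
1,1,1,0,3,0
gen 11: 0,1,1,2,0,2
1,3,2,2,2,0
0,0,1,2,2,3
1,1,1,1,0,1
gen 12: 0,1,1,2,0,2
1,3,2,2,2,0
0,0,1,2,3,3
1,1,1,1,0,1
gen 13: 0,1,1,2,0,2
1,3,2,2,3,1
0,0,1,3,1,0
1,1,1,1,1,2
gen 14: 0,1,1,2,0,2
1,3,2,2,3,1
0,0,1,3,2,0
1,1,1,1,1,2
gen 15: 0,1,1,2,0,2
1,3,2,2,3,1
0,0,1,3,3,0
1,1,1,1,1,2
gen 16: 0,1,1,3,1,2
1,3,3,0,1,2
0,0,2,1,2,1
1,1,1,2,2,2
gen 17: 0,1,1,3,1,2
1,3,3,0,1,2
0,0,2,1,3,1
1,1,1,2,2,2
gen 18: 0,1,1,3,1,2
1,3,3,0,2,2
0,0,2,2,0,2
1,1,1,2,3,2
gen 19: 0,1,1,3,1,2
1,3,3,0,2,2
0,0,2,2,1,2
1,1,1,2,3,2
gen 20: 0,1,1,3,1,2
1,3,3,0,2,2
0,0,2,2,2,2
1,1,1,2,3,2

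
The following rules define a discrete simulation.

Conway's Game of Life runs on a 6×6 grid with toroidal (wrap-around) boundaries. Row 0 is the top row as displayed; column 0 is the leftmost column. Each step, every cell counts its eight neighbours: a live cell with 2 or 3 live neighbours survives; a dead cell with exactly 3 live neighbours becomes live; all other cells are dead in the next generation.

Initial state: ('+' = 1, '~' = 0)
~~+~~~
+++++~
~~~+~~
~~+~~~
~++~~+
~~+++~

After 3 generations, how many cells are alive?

14

0) ~~+~~~
+++++~
~~~+~~
~~+~~~
~++~~+
~~+++~
1) ~~~~~+
~+~~+~
~~~~+~
~+++~~
~+~~+~
~~~~+~
2) ~~~~++
~~~~++
~+~~+~
~++++~
~+~~+~
~~~~++
3) +~~+~~
+~~+~~
++~~~~
++~~++
++~~~~
+~~+~~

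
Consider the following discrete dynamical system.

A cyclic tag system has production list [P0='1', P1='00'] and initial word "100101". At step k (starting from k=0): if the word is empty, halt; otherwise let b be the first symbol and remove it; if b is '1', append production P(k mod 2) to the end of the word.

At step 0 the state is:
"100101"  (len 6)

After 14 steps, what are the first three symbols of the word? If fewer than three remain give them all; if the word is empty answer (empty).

(empty)

[0] "100101"  (len 6)
[1] "001011"  (len 6)
[2] "01011"  (len 5)
[3] "1011"  (len 4)
[4] "01100"  (len 5)
[5] "1100"  (len 4)
[6] "10000"  (len 5)
[7] "00001"  (len 5)
[8] "0001"  (len 4)
[9] "001"  (len 3)
[10] "01"  (len 2)
[11] "1"  (len 1)
[12] "00"  (len 2)
[13] "0"  (len 1)
[14] (halted — word empty)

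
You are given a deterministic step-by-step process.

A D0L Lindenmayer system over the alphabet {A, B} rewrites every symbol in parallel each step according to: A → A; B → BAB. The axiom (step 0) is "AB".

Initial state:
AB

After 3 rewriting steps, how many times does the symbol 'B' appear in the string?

step 0: AB
step 1: ABAB
step 2: ABABABAB
step 3: ABABABABABABABAB

8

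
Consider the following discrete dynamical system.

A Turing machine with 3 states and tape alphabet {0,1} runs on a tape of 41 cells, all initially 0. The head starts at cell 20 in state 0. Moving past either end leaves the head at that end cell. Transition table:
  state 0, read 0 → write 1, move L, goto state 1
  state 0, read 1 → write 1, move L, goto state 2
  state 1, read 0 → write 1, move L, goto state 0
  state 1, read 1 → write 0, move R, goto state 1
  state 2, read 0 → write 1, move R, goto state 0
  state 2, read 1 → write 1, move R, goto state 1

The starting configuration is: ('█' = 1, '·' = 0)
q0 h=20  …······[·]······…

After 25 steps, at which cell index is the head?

4

[0] q0 h=20  …······[·]······…
[1] q1 h=19  …······[·]█·····…
[2] q0 h=18  …······[·]██····…
[3] q1 h=17  …······[·]███···…
[4] q0 h=16  …······[·]████··…
[5] q1 h=15  …······[·]█████·…
[6] q0 h=14  …······[·]██████…
[7] q1 h=13  …······[·]██████…
[8] q0 h=12  …······[·]██████…
[9] q1 h=11  …······[·]██████…
[10] q0 h=10  …······[·]██████…
[11] q1 h= 9  …······[·]██████…
[12] q0 h= 8  …······[·]██████…
[13] q1 h= 7  …······[·]██████…
[14] q0 h= 6  |······[·]██████…
[15] q1 h= 5  |·····[·]██████…
[16] q0 h= 4  |····[·]██████…
[17] q1 h= 3  |···[·]██████…
[18] q0 h= 2  |··[·]██████…
[19] q1 h= 1  |·[·]██████…
[20] q0 h= 0  |[·]██████…
[21] q1 h= 0  |[█]██████…
[22] q1 h= 1  |·[█]██████…
[23] q1 h= 2  |··[█]██████…
[24] q1 h= 3  |···[█]██████…
[25] q1 h= 4  |····[█]██████…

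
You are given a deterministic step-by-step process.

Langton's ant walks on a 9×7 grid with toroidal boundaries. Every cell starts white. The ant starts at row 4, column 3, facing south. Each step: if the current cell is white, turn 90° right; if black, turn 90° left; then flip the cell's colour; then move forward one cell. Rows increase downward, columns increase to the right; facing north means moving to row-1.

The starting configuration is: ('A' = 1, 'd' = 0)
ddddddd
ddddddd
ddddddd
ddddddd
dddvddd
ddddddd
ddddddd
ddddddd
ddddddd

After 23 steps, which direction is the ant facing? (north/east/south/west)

west

k=0  ddddddd
ddddddd
ddddddd
ddddddd
dddvddd
ddddddd
ddddddd
ddddddd
ddddddd
k=1  ddddddd
ddddddd
ddddddd
ddddddd
dd<Addd
ddddddd
ddddddd
ddddddd
ddddddd
k=2  ddddddd
ddddddd
ddddddd
dd^dddd
ddAAddd
ddddddd
ddddddd
ddddddd
ddddddd
k=3  ddddddd
ddddddd
ddddddd
ddA>ddd
ddAAddd
ddddddd
ddddddd
ddddddd
ddddddd
k=4  ddddddd
ddddddd
ddddddd
ddAAddd
ddAvddd
ddddddd
ddddddd
ddddddd
ddddddd
k=5  ddddddd
ddddddd
ddddddd
ddAAddd
ddAd>dd
ddddddd
ddddddd
ddddddd
ddddddd
k=6  ddddddd
ddddddd
ddddddd
ddAAddd
ddAdAdd
ddddvdd
ddddddd
ddddddd
ddddddd
k=7  ddddddd
ddddddd
ddddddd
ddAAddd
ddAdAdd
ddd<Add
ddddddd
ddddddd
ddddddd
k=8  ddddddd
ddddddd
ddddddd
ddAAddd
ddA^Add
dddAAdd
ddddddd
ddddddd
ddddddd
k=9  ddddddd
ddddddd
ddddddd
ddAAddd
ddAA>dd
dddAAdd
ddddddd
ddddddd
ddddddd
k=10  ddddddd
ddddddd
ddddddd
ddAA^dd
ddAAddd
dddAAdd
ddddddd
ddddddd
ddddddd
k=11  ddddddd
ddddddd
ddddddd
ddAAA>d
ddAAddd
dddAAdd
ddddddd
ddddddd
ddddddd
k=12  ddddddd
ddddddd
ddddddd
ddAAAAd
ddAAdvd
dddAAdd
ddddddd
ddddddd
ddddddd
k=13  ddddddd
ddddddd
ddddddd
ddAAAAd
ddAA<Ad
dddAAdd
ddddddd
ddddddd
ddddddd
k=14  ddddddd
ddddddd
ddddddd
ddAA^Ad
ddAAAAd
dddAAdd
ddddddd
ddddddd
ddddddd
k=15  ddddddd
ddddddd
ddddddd
ddA<dAd
ddAAAAd
dddAAdd
ddddddd
ddddddd
ddddddd
k=16  ddddddd
ddddddd
ddddddd
ddAddAd
ddAvAAd
dddAAdd
ddddddd
ddddddd
ddddddd
k=17  ddddddd
ddddddd
ddddddd
ddAddAd
ddAd>Ad
dddAAdd
ddddddd
ddddddd
ddddddd
k=18  ddddddd
ddddddd
ddddddd
ddAd^Ad
ddAddAd
dddAAdd
ddddddd
ddddddd
ddddddd
k=19  ddddddd
ddddddd
ddddddd
ddAdA>d
ddAddAd
dddAAdd
ddddddd
ddddddd
ddddddd
k=20  ddddddd
ddddddd
ddddd^d
ddAdAdd
ddAddAd
dddAAdd
ddddddd
ddddddd
ddddddd
k=21  ddddddd
ddddddd
dddddA>
ddAdAdd
ddAddAd
dddAAdd
ddddddd
ddddddd
ddddddd
k=22  ddddddd
ddddddd
dddddAA
ddAdAdv
ddAddAd
dddAAdd
ddddddd
ddddddd
ddddddd
k=23  ddddddd
ddddddd
dddddAA
ddAdA<A
ddAddAd
dddAAdd
ddddddd
ddddddd
ddddddd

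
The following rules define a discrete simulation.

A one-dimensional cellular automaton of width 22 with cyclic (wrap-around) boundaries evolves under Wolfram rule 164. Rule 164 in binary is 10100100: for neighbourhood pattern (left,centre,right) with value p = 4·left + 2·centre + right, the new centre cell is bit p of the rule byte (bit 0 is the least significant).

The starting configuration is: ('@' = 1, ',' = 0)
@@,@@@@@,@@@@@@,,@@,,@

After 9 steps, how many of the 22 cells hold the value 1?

0

t=0: @@,@@@@@,@@@@@@,,@@,,@
t=1: @,@,@@@,@,@@@@,,,,,,,,
t=2: @@@@,@,@@@,@@,,,,,,,,,
t=3: ,@@,@@@,@,@,,,,,,,,,,,
t=4: ,,,@,@,@@@@,,,,,,,,,,,
t=5: ,,,@@@@,@@,,,,,,,,,,,,
t=6: ,,,,@@,@,,,,,,,,,,,,,,
t=7: ,,,,,,@@,,,,,,,,,,,,,,
t=8: ,,,,,,,,,,,,,,,,,,,,,,
t=9: ,,,,,,,,,,,,,,,,,,,,,,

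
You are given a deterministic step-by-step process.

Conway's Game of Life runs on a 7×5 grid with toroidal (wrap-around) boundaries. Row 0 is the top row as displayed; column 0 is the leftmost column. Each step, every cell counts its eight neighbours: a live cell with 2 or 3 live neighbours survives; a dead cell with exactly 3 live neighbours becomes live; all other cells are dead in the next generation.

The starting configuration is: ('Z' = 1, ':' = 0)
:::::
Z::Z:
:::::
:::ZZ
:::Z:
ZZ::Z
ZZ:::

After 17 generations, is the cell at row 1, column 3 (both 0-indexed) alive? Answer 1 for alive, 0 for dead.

1

[0] :::::
Z::Z:
:::::
:::ZZ
:::Z:
ZZ::Z
ZZ:::
[1] ZZ::Z
:::::
:::Z:
:::ZZ
::ZZ:
:ZZ:Z
:Z::Z
[2] :Z::Z
Z:::Z
:::ZZ
::::Z
ZZ:::
:Z::Z
::::Z
[3] :::ZZ
:::::
:::Z:
:::ZZ
:Z::Z
:Z::Z
:::ZZ
[4] :::ZZ
:::ZZ
:::ZZ
Z:ZZZ
::Z:Z
::Z:Z
::Z::
[5] ::Z:Z
Z:Z::
:::::
ZZZ::
::Z::
:ZZ::
::Z:Z
[6] Z:Z:Z
:Z:Z:
Z:Z::
:ZZ::
Z::Z:
:ZZ::
Z:Z::
[7] Z:Z:Z
:::Z:
Z::Z:
Z:ZZZ
Z::Z:
Z:ZZZ
Z:Z:Z
[8] Z:Z::
ZZZZ:
ZZ:::
Z:Z::
:::::
::Z::
::Z::
[9] Z:::Z
:::Z:
:::Z:
Z::::
:Z:::
:::::
::ZZ:
[10] ::Z:Z
:::Z:
::::Z
:::::
:::::
::Z::
:::ZZ
[11] ::Z:Z
:::ZZ
:::::
:::::
:::::
:::Z:
::Z:Z
[12] Z:Z:Z
:::ZZ
:::::
:::::
:::::
:::Z:
::Z:Z
[13] ZZZ::
Z::ZZ
:::::
:::::
:::::
:::Z:
ZZZ:Z
[14] :::::
Z:ZZZ
::::Z
:::::
:::::
ZZZZZ
::::Z
[15] Z::::
Z::ZZ
Z:::Z
:::::
ZZZZZ
ZZZZZ
:ZZ:Z
[16] ::Z::
:Z:Z:
Z::Z:
::Z::
:::::
:::::
:::::
[17] ::Z::
:Z:ZZ
:Z:ZZ
:::::
:::::
:::::
:::::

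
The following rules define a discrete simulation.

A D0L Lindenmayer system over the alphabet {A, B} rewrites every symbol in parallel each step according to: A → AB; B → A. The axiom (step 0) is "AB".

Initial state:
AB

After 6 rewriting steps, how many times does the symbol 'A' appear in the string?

21

k=0  AB
k=1  ABA
k=2  ABAAB
k=3  ABAABABA
k=4  ABAABABAABAAB
k=5  ABAABABAABAABABAABABA
k=6  ABAABABAABAABABAABABAABAABABAABAAB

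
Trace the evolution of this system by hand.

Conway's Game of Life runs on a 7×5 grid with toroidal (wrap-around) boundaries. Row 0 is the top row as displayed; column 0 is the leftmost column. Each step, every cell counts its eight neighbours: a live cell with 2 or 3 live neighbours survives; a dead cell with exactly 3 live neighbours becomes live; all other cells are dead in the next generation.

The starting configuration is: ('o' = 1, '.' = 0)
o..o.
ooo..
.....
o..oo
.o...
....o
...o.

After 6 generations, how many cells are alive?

12

k=0  o..o.
ooo..
.....
o..oo
.o...
....o
...o.
k=1  o..o.
ooo.o
..oo.
o...o
...o.
.....
...o.
k=2  o..o.
o....
..o..
..o.o
....o
.....
....o
k=3  o....
.o..o
.o.o.
.....
...o.
.....
....o
k=4  o...o
.oo.o
o.o..
..o..
.....
.....
.....
k=5  oo.oo
..o.o
o.o..
.o...
.....
.....
.....
k=6  ooooo
..o..
o.oo.
.o...
.....
.....
o...o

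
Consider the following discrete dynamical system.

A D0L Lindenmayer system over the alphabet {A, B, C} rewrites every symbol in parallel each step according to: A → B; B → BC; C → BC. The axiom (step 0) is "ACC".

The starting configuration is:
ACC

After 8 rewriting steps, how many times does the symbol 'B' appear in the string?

gen 0: ACC
gen 1: BBCBC
gen 2: BCBCBCBCBC
gen 3: BCBCBCBCBCBCBCBCBCBC
gen 4: BCBCBCBCBCBCBCBCBCBCBCBCBCBCBCBCBCBCBCBC
gen 5: BCBCBCBCBCBCBCBCBCBCBCBCBCBCBCBCBCBCBCBCBCBCBCBCBCBCBCBCBCBCBCBCBCBCBCBCBCBCBCBC
gen 6: BCBCBCBCBCBCBCBCBCBCBCBCBCBCBCBCBCBCBCBCBCBCBCBCBCBCBCBCBC…BCBCBCBCBCBCBCBCBCBCBCBCBCBCBCBCBCBCBCBCBCBCBCBCBCBCBCBCBC  (len 160)
gen 7: BCBCBCBCBCBCBCBCBCBCBCBCBCBCBCBCBCBCBCBCBCBCBCBCBCBCBCBCBC…BCBCBCBCBCBCBCBCBCBCBCBCBCBCBCBCBCBCBCBCBCBCBCBCBCBCBCBCBC  (len 320)
gen 8: BCBCBCBCBCBCBCBCBCBCBCBCBCBCBCBCBCBCBCBCBCBCBCBCBCBCBCBCBC…BCBCBCBCBCBCBCBCBCBCBCBCBCBCBCBCBCBCBCBCBCBCBCBCBCBCBCBCBC  (len 640)

320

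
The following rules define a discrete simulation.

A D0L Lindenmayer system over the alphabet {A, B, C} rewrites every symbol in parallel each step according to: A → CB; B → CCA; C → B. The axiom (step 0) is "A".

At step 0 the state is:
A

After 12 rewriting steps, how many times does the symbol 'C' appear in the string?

1011

step 0: A
step 1: CB
step 2: BCCA
step 3: CCABBCB
step 4: BBCBCCACCABCCA
step 5: CCACCABCCABBCBBBCBCCABBCB
step 6: BBCBBBCBCCABBCBCCACCABCCACCACCABCCABBCBCCACCABCCA
step 7: CCACCABCCACCACCABCCABBCBCCACCABCCABBCBBBCBCCABBCBBBCBBBCBCCABBCBCCACCABCCABBCBBBCBCCABBCB
step 8: BBCBBBCBCCABBCBBBCBBBCBCCABBCBCCACCABCCABBCBBBCBCCABBCBCCA…CACCABCCABBCBBBCBCCABBCBCCACCABCCACCACCABCCABBCBCCACCABCCA  (len 172)
step 9: CCACCABCCACCACCABCCABBCBCCACCABCCACCACCABCCACCACCABCCABBCB…CCABBCBBBCBCCABBCBBBCBBBCBCCABBCBCCACCABCCABBCBBBCBCCABBCB  (len 316)
step 10: BBCBBBCBCCABBCBBBCBBBCBCCABBCBCCACCABCCABBCBBBCBCCABBCBBBC…CACCABCCABBCBBBCBCCABBCBCCACCABCCACCACCABCCABBCBCCACCABCCA  (len 605)
step 11: CCACCABCCACCACCABCCABBCBCCACCABCCACCACCABCCACCACCABCCABBCB…CCABBCBBBCBCCABBCBBBCBBBCBCCABBCBCCACCABCCABBCBBBCBCCABBCB  (len 1120)
step 12: BBCBBBCBCCABBCBBBCBBBCBCCABBCBCCACCABCCABBCBBBCBCCABBCBBBC…CACCABCCABBCBBBCBCCABBCBCCACCABCCACCACCABCCABBCBCCACCABCCA  (len 2131)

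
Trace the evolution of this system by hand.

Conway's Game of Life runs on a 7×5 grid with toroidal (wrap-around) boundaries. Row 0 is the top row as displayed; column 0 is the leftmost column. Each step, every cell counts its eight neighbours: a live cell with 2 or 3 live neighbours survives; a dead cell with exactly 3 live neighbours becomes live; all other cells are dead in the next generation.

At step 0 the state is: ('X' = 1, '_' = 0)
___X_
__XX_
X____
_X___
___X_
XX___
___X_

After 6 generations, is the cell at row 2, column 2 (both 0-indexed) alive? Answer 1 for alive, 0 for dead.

k=0  ___X_
__XX_
X____
_X___
___X_
XX___
___X_
k=1  ___XX
__XXX
_XX__
_____
XXX__
__X_X
__X_X
k=2  X____
XX__X
_XX__
X____
XXXX_
__X_X
X_X_X
k=3  ___X_
__X_X
__X_X
X__XX
X_XX_
_____
X___X
k=4  X__X_
__X_X
_XX__
X____
XXXX_
XX_X_
____X
k=5  X__X_
X_X_X
XXXX_
X__XX
___X_
___X_
_XXX_
k=6  X____
_____
_____
X____
__XX_
___XX
_X_X_

0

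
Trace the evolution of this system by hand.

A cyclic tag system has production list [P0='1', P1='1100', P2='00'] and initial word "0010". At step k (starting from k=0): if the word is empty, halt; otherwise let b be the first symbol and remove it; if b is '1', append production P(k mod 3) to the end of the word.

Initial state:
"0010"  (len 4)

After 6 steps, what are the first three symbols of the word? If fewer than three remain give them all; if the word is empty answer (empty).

0) "0010"  (len 4)
1) "010"  (len 3)
2) "10"  (len 2)
3) "000"  (len 3)
4) "00"  (len 2)
5) "0"  (len 1)
6) (halted — word empty)

(empty)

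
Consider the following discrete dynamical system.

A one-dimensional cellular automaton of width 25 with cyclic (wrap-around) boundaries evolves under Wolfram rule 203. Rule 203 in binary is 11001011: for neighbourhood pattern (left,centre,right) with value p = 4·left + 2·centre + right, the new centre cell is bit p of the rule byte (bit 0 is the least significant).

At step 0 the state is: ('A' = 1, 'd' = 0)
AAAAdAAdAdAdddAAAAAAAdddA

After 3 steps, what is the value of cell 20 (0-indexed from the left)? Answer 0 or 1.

0) AAAAdAAdAdAdddAAAAAAAdddA
1) AAAAdAAdddddAAAAAAAAAdAAA
2) AAAAdAAdAAAAAAAAAAAAAdAAA
3) AAAAdAAdAAAAAAAAAAAAAdAAA

1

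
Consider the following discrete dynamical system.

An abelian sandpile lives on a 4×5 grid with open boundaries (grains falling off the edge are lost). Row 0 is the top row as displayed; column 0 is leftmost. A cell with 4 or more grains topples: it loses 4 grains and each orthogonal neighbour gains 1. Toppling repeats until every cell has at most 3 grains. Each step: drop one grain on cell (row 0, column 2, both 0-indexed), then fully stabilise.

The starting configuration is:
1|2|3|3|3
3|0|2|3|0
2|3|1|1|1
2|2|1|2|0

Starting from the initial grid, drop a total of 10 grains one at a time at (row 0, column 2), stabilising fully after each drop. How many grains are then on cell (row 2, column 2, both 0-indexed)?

t=0: 1|2|3|3|3
3|0|2|3|0
2|3|1|1|1
2|2|1|2|0
t=1: 1|3|2|2|0
3|1|0|1|2
2|3|2|2|1
2|2|1|2|0
t=2: 1|3|3|2|0
3|1|0|1|2
2|3|2|2|1
2|2|1|2|0
t=3: 2|0|1|3|0
3|2|1|1|2
2|3|2|2|1
2|2|1|2|0
t=4: 2|0|2|3|0
3|2|1|1|2
2|3|2|2|1
2|2|1|2|0
t=5: 2|0|3|3|0
3|2|1|1|2
2|3|2|2|1
2|2|1|2|0
t=6: 2|1|1|0|1
3|2|2|2|2
2|3|2|2|1
2|2|1|2|0
t=7: 2|1|2|0|1
3|2|2|2|2
2|3|2|2|1
2|2|1|2|0
t=8: 2|1|3|0|1
3|2|2|2|2
2|3|2|2|1
2|2|1|2|0
t=9: 2|2|0|1|1
3|2|3|2|2
2|3|2|2|1
2|2|1|2|0
t=10: 2|2|1|1|1
3|2|3|2|2
2|3|2|2|1
2|2|1|2|0

2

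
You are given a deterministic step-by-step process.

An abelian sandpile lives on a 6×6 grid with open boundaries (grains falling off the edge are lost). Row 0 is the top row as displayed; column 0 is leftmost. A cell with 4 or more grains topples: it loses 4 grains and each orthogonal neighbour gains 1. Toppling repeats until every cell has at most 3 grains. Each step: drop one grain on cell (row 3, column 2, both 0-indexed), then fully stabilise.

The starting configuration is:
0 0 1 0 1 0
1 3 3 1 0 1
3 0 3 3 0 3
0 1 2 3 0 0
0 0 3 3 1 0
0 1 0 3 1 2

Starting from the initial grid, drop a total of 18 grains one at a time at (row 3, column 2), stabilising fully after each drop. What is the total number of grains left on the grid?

58

t=0: 0 0 1 0 1 0
1 3 3 1 0 1
3 0 3 3 0 3
0 1 2 3 0 0
0 0 3 3 1 0
0 1 0 3 1 2
t=1: 0 0 1 0 1 0
1 3 3 1 0 1
3 0 3 3 0 3
0 1 3 3 0 0
0 0 3 3 1 0
0 1 0 3 1 2
t=2: 0 1 2 0 1 0
2 0 1 3 0 1
3 2 2 1 1 3
0 2 3 2 1 0
0 1 1 2 2 0
0 1 2 0 2 2
t=3: 0 1 2 0 1 0
2 0 1 3 0 1
3 2 3 1 1 3
0 3 0 3 1 0
0 1 2 2 2 0
0 1 2 0 2 2
t=4: 0 1 2 0 1 0
2 0 1 3 0 1
3 2 3 1 1 3
0 3 1 3 1 0
0 1 2 2 2 0
0 1 2 0 2 2
t=5: 0 1 2 0 1 0
2 0 1 3 0 1
3 2 3 1 1 3
0 3 2 3 1 0
0 1 2 2 2 0
0 1 2 0 2 2
t=6: 0 1 2 0 1 0
2 0 1 3 0 1
3 2 3 1 1 3
0 3 3 3 1 0
0 1 2 2 2 0
0 1 2 0 2 2
t=7: 0 1 2 0 1 0
3 1 2 3 0 1
0 1 1 3 1 3
2 1 3 0 2 0
0 2 3 3 2 0
0 1 2 0 2 2
t=8: 0 1 2 0 1 0
3 1 2 3 0 1
0 1 2 3 1 3
2 2 1 2 2 0
0 3 1 0 3 0
0 1 3 1 2 2
t=9: 0 1 2 0 1 0
3 1 2 3 0 1
0 1 2 3 1 3
2 2 2 2 2 0
0 3 1 0 3 0
0 1 3 1 2 2
t=10: 0 1 2 0 1 0
3 1 2 3 0 1
0 1 2 3 1 3
2 2 3 2 2 0
0 3 1 0 3 0
0 1 3 1 2 2
t=11: 0 1 2 0 1 0
3 1 2 3 0 1
0 1 3 3 1 3
2 3 0 3 2 0
0 3 2 0 3 0
0 1 3 1 2 2
t=12: 0 1 2 0 1 0
3 1 2 3 0 1
0 1 3 3 1 3
2 3 1 3 2 0
0 3 2 0 3 0
0 1 3 1 2 2
t=13: 0 1 2 0 1 0
3 1 2 3 0 1
0 1 3 3 1 3
2 3 2 3 2 0
0 3 2 0 3 0
0 1 3 1 2 2
t=14: 0 1 2 0 1 0
3 1 2 3 0 1
0 1 3 3 1 3
2 3 3 3 2 0
0 3 2 0 3 0
0 1 3 1 2 2
t=15: 0 1 3 1 1 0
3 2 0 1 1 1
0 3 3 2 2 3
3 2 0 2 3 0
1 1 2 2 3 0
0 3 0 2 2 2
t=16: 0 1 3 1 1 0
3 2 0 1 1 1
0 3 3 2 2 3
3 2 1 2 3 0
1 1 2 2 3 0
0 3 0 2 2 2
t=17: 0 1 3 1 1 0
3 2 0 1 1 1
0 3 3 2 2 3
3 2 2 2 3 0
1 1 2 2 3 0
0 3 0 2 2 2
t=18: 0 1 3 1 1 0
3 2 0 1 1 1
0 3 3 2 2 3
3 2 3 2 3 0
1 1 2 2 3 0
0 3 0 2 2 2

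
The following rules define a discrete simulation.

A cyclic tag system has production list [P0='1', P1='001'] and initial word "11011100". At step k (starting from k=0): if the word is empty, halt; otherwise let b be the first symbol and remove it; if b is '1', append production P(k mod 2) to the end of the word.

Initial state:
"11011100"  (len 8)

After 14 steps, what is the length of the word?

9

0) "11011100"  (len 8)
1) "10111001"  (len 8)
2) "0111001001"  (len 10)
3) "111001001"  (len 9)
4) "11001001001"  (len 11)
5) "10010010011"  (len 11)
6) "0010010011001"  (len 13)
7) "010010011001"  (len 12)
8) "10010011001"  (len 11)
9) "00100110011"  (len 11)
10) "0100110011"  (len 10)
11) "100110011"  (len 9)
12) "00110011001"  (len 11)
13) "0110011001"  (len 10)
14) "110011001"  (len 9)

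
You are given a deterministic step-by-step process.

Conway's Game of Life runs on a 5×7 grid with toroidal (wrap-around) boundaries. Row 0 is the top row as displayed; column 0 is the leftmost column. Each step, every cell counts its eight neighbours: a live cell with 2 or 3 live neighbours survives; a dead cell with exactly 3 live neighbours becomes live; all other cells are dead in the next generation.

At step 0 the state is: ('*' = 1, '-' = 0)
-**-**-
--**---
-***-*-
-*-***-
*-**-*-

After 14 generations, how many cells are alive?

8

0) -**-**-
--**---
-***-*-
-*-***-
*-**-*-
1) -----**
-----*-
-*---*-
*----*-
*------
2) -----**
----**-
----**-
**-----
*----*-
3) -------
-------
----***
**--**-
**---*-
4) -------
-----*-
*---*-*
-*-----
**--**-
5) ----***
-----**
*----**
-*--*--
**-----
6) ----*--
-------
*---*--
-*---*-
**--*-*
7) *----*-
-------
-------
-*--**-
**--*-*
8) **---*-
-------
-------
-*--***
-*--*--
9) **-----
-------
-----*-
*---**-
-**-*--
10) ***----
-------
----***
-*-****
--*****
11) ***-***
**---**
*--*--*
-------
-------
12) --*-*--
---*---
-*---*-
-------
**---**
13) *******
--***--
-------
-*---*-
**---**
14) -------
*-----*
--***--
-*---*-
---*---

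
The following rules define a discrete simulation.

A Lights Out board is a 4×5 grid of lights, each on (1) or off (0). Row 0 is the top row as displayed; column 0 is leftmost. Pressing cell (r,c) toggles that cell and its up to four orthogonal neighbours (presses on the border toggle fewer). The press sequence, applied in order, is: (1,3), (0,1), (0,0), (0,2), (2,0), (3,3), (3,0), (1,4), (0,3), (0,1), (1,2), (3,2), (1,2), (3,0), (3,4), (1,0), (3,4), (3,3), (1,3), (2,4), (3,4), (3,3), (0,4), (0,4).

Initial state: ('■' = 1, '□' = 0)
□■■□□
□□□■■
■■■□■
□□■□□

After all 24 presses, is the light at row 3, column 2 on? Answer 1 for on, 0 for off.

1

gen 0: □■■□□
□□□■■
■■■□■
□□■□□
gen 1: □■■■□
□□■□□
■■■■■
□□■□□
gen 2: ■□□■□
□■■□□
■■■■■
□□■□□
gen 3: □■□■□
■■■□□
■■■■■
□□■□□
gen 4: □□■□□
■■□□□
■■■■■
□□■□□
gen 5: □□■□□
□■□□□
□□■■■
■□■□□
gen 6: □□■□□
□■□□□
□□■□■
■□□■■
gen 7: □□■□□
□■□□□
■□■□■
□■□■■
gen 8: □□■□■
□■□■■
■□■□□
□■□■■
gen 9: □□□■□
□■□□■
■□■□□
□■□■■
gen 10: ■■■■□
□□□□■
■□■□□
□■□■■
gen 11: ■■□■□
□■■■■
■□□□□
□■□■■
gen 12: ■■□■□
□■■■■
■□■□□
□□■□■
gen 13: ■■■■□
□□□□■
■□□□□
□□■□■
gen 14: ■■■■□
□□□□■
□□□□□
■■■□■
gen 15: ■■■■□
□□□□■
□□□□■
■■■■□
gen 16: □■■■□
■■□□■
■□□□■
■■■■□
gen 17: □■■■□
■■□□■
■□□□□
■■■□■
gen 18: □■■■□
■■□□■
■□□■□
■■□■□
gen 19: □■■□□
■■■■□
■□□□□
■■□■□
gen 20: □■■□□
■■■■■
■□□■■
■■□■■
gen 21: □■■□□
■■■■■
■□□■□
■■□□□
gen 22: □■■□□
■■■■■
■□□□□
■■■■■
gen 23: □■■■■
■■■■□
■□□□□
■■■■■
gen 24: □■■□□
■■■■■
■□□□□
■■■■■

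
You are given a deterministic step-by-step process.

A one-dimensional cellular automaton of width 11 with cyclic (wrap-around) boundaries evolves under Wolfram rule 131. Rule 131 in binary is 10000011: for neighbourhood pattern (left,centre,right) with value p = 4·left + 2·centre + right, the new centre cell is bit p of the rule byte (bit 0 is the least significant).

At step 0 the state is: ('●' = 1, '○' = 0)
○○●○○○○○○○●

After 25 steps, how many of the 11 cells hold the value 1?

gen 0: ○○●○○○○○○○●
gen 1: ○●○○●●●●●●○
gen 2: ●○○●○●●●●○○
gen 3: ○○●○○○●●○○●
gen 4: ○●○○●●○○○●○
gen 5: ●○○●○○○●●○○
gen 6: ○○●○○●●○○○●
gen 7: ○●○○●○○○●●○
gen 8: ●○○●○○●●○○○
gen 9: ○○●○○●○○○●●
gen 10: ○●○○●○○●●○○
gen 11: ●○○●○○●○○○●
gen 12: ○○●○○●○○●●○
gen 13: ●●○○●○○●○○○
gen 14: ○○○●○○●○○●●
gen 15: ○●●○○●○○●○○
gen 16: ●○○○●○○●○○●
gen 17: ○○●●○○●○○●○
gen 18: ●●○○○●○○●○○
gen 19: ○○○●●○○●○○●
gen 20: ○●●○○○●○○●○
gen 21: ●○○○●●○○●○○
gen 22: ○○●●○○○●○○●
gen 23: ○●○○○●●○○●○
gen 24: ●○○●●○○○●○○
gen 25: ○○●○○○●●○○●

4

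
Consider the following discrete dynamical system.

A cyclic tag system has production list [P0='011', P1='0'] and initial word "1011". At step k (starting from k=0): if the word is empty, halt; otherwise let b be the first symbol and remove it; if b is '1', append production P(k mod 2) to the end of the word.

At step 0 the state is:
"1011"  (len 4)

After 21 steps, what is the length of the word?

t=0: "1011"  (len 4)
t=1: "011011"  (len 6)
t=2: "11011"  (len 5)
t=3: "1011011"  (len 7)
t=4: "0110110"  (len 7)
t=5: "110110"  (len 6)
t=6: "101100"  (len 6)
t=7: "01100011"  (len 8)
t=8: "1100011"  (len 7)
t=9: "100011011"  (len 9)
t=10: "000110110"  (len 9)
t=11: "00110110"  (len 8)
t=12: "0110110"  (len 7)
t=13: "110110"  (len 6)
t=14: "101100"  (len 6)
t=15: "01100011"  (len 8)
t=16: "1100011"  (len 7)
t=17: "100011011"  (len 9)
t=18: "000110110"  (len 9)
t=19: "00110110"  (len 8)
t=20: "0110110"  (len 7)
t=21: "110110"  (len 6)

6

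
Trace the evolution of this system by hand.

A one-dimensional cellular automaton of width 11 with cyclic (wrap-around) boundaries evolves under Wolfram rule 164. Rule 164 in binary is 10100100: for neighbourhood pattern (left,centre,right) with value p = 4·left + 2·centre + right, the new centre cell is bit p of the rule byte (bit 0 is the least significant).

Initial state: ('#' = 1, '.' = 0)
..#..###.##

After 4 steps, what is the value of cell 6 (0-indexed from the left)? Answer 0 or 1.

0

t=0: ..#..###.##
t=1: ..#...#.#..
t=2: ..#...###..
t=3: ..#....#...
t=4: ..#....#...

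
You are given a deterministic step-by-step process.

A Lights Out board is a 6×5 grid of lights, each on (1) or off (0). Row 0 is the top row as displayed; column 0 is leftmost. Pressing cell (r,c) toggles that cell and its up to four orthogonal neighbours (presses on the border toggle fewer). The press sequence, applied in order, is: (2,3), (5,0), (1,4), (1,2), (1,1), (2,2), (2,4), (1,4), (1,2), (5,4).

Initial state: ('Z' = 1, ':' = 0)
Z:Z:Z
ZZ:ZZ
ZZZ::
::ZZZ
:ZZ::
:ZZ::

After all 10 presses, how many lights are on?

16

t=0: Z:Z:Z
ZZ:ZZ
ZZZ::
::ZZZ
:ZZ::
:ZZ::
t=1: Z:Z:Z
ZZ::Z
ZZ:ZZ
::Z:Z
:ZZ::
:ZZ::
t=2: Z:Z:Z
ZZ::Z
ZZ:ZZ
::Z:Z
ZZZ::
Z:Z::
t=3: Z:Z::
ZZ:Z:
ZZ:Z:
::Z:Z
ZZZ::
Z:Z::
t=4: Z::::
Z:Z::
ZZZZ:
::Z:Z
ZZZ::
Z:Z::
t=5: ZZ:::
:Z:::
Z:ZZ:
::Z:Z
ZZZ::
Z:Z::
t=6: ZZ:::
:ZZ::
ZZ:::
::::Z
ZZZ::
Z:Z::
t=7: ZZ:::
:ZZ:Z
ZZ:ZZ
:::::
ZZZ::
Z:Z::
t=8: ZZ::Z
:ZZZ:
ZZ:Z:
:::::
ZZZ::
Z:Z::
t=9: ZZZ:Z
:::::
ZZZZ:
:::::
ZZZ::
Z:Z::
t=10: ZZZ:Z
:::::
ZZZZ:
:::::
ZZZ:Z
Z:ZZZ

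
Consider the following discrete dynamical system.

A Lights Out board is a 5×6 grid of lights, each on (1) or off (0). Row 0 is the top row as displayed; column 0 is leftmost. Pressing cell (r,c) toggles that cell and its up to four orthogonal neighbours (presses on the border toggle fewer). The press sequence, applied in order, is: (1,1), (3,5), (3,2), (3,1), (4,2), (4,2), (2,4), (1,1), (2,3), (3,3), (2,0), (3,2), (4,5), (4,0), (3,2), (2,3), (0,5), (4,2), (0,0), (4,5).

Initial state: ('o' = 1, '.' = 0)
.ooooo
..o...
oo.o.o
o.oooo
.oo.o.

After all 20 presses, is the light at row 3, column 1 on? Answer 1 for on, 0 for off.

step 0: .ooooo
..o...
oo.o.o
o.oooo
.oo.o.
step 1: ..oooo
oo....
o..o.o
o.oooo
.oo.o.
step 2: ..oooo
oo....
o..o..
o.oo..
.oo.oo
step 3: ..oooo
oo....
o.oo..
oo....
.o..oo
step 4: ..oooo
oo....
oooo..
..o...
....oo
step 5: ..oooo
oo....
oooo..
......
.ooooo
step 6: ..oooo
oo....
oooo..
..o...
....oo
step 7: ..oooo
oo..o.
ooo.oo
..o.o.
....oo
step 8: .ooooo
..o.o.
o.o.oo
..o.o.
....oo
step 9: .ooooo
..ooo.
o..o.o
..ooo.
....oo
step 10: .ooooo
..ooo.
o....o
......
...ooo
step 11: .ooooo
o.ooo.
.o...o
o.....
...ooo
step 12: .ooooo
o.ooo.
.oo..o
oooo..
..oooo
step 13: .ooooo
o.ooo.
.oo..o
oooo.o
..oo..
step 14: .ooooo
o.ooo.
.oo..o
.ooo.o
oooo..
step 15: .ooooo
o.ooo.
.o...o
.....o
oo.o..
step 16: .ooooo
o.o.o.
.ooooo
...o.o
oo.o..
step 17: .ooo..
o.o.oo
.ooooo
...o.o
oo.o..
step 18: .ooo..
o.o.oo
.ooooo
..oo.o
o.o...
step 19: o.oo..
..o.oo
.ooooo
..oo.o
o.o...
step 20: o.oo..
..o.oo
.ooooo
..oo..
o.o.oo

0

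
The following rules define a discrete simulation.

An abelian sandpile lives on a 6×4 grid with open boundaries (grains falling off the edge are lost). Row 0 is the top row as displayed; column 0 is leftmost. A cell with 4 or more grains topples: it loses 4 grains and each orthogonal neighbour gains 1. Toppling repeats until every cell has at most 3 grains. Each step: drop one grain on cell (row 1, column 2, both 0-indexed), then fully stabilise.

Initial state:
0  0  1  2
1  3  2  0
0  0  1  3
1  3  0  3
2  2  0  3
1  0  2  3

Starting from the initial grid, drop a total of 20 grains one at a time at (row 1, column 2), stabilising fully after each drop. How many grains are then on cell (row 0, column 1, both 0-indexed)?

1

[0] 0  0  1  2
1  3  2  0
0  0  1  3
1  3  0  3
2  2  0  3
1  0  2  3
[1] 0  0  1  2
1  3  3  0
0  0  1  3
1  3  0  3
2  2  0  3
1  0  2  3
[2] 0  1  2  2
2  0  1  1
0  1  2  3
1  3  0  3
2  2  0  3
1  0  2  3
[3] 0  1  2  2
2  0  2  1
0  1  2  3
1  3  0  3
2  2  0  3
1  0  2  3
[4] 0  1  2  2
2  0  3  1
0  1  2  3
1  3  0  3
2  2  0  3
1  0  2  3
[5] 0  1  3  2
2  1  0  2
0  1  3  3
1  3  0  3
2  2  0  3
1  0  2  3
[6] 0  1  3  2
2  1  1  2
0  1  3  3
1  3  0  3
2  2  0  3
1  0  2  3
[7] 0  1  3  2
2  1  2  2
0  1  3  3
1  3  0  3
2  2  0  3
1  0  2  3
[8] 0  1  3  2
2  1  3  2
0  1  3  3
1  3  0  3
2  2  0  3
1  0  2  3
[9] 0  2  1  0
2  2  3  1
0  2  1  2
1  3  2  1
2  2  1  1
1  0  3  0
[10] 0  2  2  0
2  3  0  2
0  2  2  2
1  3  2  1
2  2  1  1
1  0  3  0
[11] 0  2  2  0
2  3  1  2
0  2  2  2
1  3  2  1
2  2  1  1
1  0  3  0
[12] 0  2  2  0
2  3  2  2
0  2  2  2
1  3  2  1
2  2  1  1
1  0  3  0
[13] 0  2  2  0
2  3  3  2
0  2  2  2
1  3  2  1
2  2  1  1
1  0  3  0
[14] 0  3  3  0
3  0  1  3
0  3  3  2
1  3  2  1
2  2  1  1
1  0  3  0
[15] 0  3  3  0
3  0  2  3
0  3  3  2
1  3  2  1
2  2  1  1
1  0  3  0
[16] 0  3  3  0
3  0  3  3
0  3  3  2
1  3  2  1
2  2  1  1
1  0  3  0
[17] 1  0  1  2
3  3  3  1
1  1  3  0
2  1  0  3
2  3  2  1
1  0  3  0
[18] 2  1  2  2
0  1  2  2
2  3  0  1
2  1  1  3
2  3  2  1
1  0  3  0
[19] 2  1  2  2
0  1  3  2
2  3  0  1
2  1  1  3
2  3  2  1
1  0  3  0
[20] 2  1  3  2
0  2  0  3
2  3  1  1
2  1  1  3
2  3  2  1
1  0  3  0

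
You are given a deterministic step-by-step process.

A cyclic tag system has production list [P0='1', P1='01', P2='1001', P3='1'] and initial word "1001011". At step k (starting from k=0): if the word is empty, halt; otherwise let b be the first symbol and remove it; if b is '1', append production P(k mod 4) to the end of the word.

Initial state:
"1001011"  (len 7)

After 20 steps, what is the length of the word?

k=0  "1001011"  (len 7)
k=1  "0010111"  (len 7)
k=2  "010111"  (len 6)
k=3  "10111"  (len 5)
k=4  "01111"  (len 5)
k=5  "1111"  (len 4)
k=6  "11101"  (len 5)
k=7  "11011001"  (len 8)
k=8  "10110011"  (len 8)
k=9  "01100111"  (len 8)
k=10  "1100111"  (len 7)
k=11  "1001111001"  (len 10)
k=12  "0011110011"  (len 10)
k=13  "011110011"  (len 9)
k=14  "11110011"  (len 8)
k=15  "11100111001"  (len 11)
k=16  "11001110011"  (len 11)
k=17  "10011100111"  (len 11)
k=18  "001110011101"  (len 12)
k=19  "01110011101"  (len 11)
k=20  "1110011101"  (len 10)

10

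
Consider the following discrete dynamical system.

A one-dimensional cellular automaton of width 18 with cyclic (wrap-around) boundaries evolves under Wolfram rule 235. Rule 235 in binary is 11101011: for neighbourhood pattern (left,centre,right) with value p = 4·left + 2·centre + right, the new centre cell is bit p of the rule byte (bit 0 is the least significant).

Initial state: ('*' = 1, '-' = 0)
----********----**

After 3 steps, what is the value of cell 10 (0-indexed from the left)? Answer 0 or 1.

0) ----********----**
1) -***********-*****
2) ******************
3) ******************

1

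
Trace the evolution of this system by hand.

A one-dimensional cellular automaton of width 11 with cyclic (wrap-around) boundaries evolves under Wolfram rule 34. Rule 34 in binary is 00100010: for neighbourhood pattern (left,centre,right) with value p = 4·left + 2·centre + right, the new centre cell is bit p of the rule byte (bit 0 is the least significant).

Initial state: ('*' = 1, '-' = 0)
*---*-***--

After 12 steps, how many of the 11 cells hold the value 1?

3

[0] *---*-***--
[1] ---*-*----*
[2] --*-*----*-
[3] -*-*----*--
[4] *-*----*---
[5] -*----*---*
[6] *----*---*-
[7] ----*---*-*
[8] ---*---*-*-
[9] --*---*-*--
[10] -*---*-*---
[11] *---*-*----
[12] ---*-*----*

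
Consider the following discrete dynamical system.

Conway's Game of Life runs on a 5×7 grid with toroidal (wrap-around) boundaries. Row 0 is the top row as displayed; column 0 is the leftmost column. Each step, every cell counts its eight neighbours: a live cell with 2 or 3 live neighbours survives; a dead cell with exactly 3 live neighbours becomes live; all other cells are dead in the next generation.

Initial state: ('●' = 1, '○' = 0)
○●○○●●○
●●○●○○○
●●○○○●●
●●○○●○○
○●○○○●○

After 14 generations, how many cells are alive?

4

step 0: ○●○○●●○
●●○●○○○
●●○○○●●
●●○○●○○
○●○○○●○
step 1: ○●○○●●●
○○○○○○○
○○○○●●○
○○●○●○○
○●●○○●●
step 2: ○●●○●○●
○○○○○○●
○○○●●●○
○●●○●○●
○●●○○○●
step 3: ○●●●○○●
●○●○○○●
●○●●●○●
○●○○●○●
○○○○○○●
step 4: ○●●●○●●
○○○○●○○
○○●○●○○
○●●○●○●
○●○●○○●
step 5: ○●○●○●●
○●○○●○○
○●●○●○○
○●○○●○○
○○○○○○●
step 6: ○○●○●●●
○●○○●○○
●●●○●●○
●●●●○●○
○○●○●○●
step 7: ●●●○●○●
○○○○○○○
○○○○○●○
○○○○○○○
○○○○○○○
step 8: ●●○○○○○
●●○○○●●
○○○○○○○
○○○○○○○
●●○○○○○
step 9: ○○●○○○○
○●○○○○●
●○○○○○●
○○○○○○○
●●○○○○○
step 10: ○○●○○○○
○●○○○○●
●○○○○○●
○●○○○○●
○●○○○○○
step 11: ●●●○○○○
○●○○○○●
○●○○○●●
○●○○○○●
●●●○○○○
step 12: ○○○○○○●
○○○○○●●
○●●○○●●
○○○○○●●
○○○○○○●
step 13: ●○○○○○●
○○○○○○○
○○○○●○○
○○○○○○○
●○○○○○●
step 14: ●○○○○○●
○○○○○○○
○○○○○○○
○○○○○○○
●○○○○○●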